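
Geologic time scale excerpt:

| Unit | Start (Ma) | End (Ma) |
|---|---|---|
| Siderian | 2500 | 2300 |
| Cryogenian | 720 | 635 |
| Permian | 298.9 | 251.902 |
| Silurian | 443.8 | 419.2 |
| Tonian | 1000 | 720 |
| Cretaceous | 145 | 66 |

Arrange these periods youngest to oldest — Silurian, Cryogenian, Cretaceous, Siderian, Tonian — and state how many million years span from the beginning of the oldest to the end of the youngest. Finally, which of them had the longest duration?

From the excerpt: Silurian 443.8–419.2; Cryogenian 720–635; Cretaceous 145–66; Siderian 2500–2300; Tonian 1000–720 (Ma).
Larger Ma is earlier, so the oldest is Siderian and the youngest is Cretaceous; youngest to oldest: Cretaceous, Silurian, Cryogenian, Tonian, Siderian.
Oldest start 2500 minus youngest end 66 gives 2434 Myr overall.
Individual lengths (start − end): Cryogenian 85; Tonian 280; Silurian 24.6; Siderian 200; Cretaceous 79. The largest is Tonian at 280 Myr.

Cretaceous → Silurian → Cryogenian → Tonian → Siderian; total span 2434 Myr; longest is Tonian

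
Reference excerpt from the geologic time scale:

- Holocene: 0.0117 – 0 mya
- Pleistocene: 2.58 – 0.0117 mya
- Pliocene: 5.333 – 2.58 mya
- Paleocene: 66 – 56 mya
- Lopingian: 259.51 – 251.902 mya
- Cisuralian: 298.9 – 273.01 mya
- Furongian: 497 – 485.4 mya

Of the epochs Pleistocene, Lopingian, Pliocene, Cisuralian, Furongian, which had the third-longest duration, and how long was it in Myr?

Lopingian, 7.608 million years

Durations: Pleistocene 2.5683; Lopingian 7.608; Pliocene 2.753; Cisuralian 25.89; Furongian 11.6 Myr.
Sorted longest-first: Cisuralian (25.89), Furongian (11.6), Lopingian (7.608), Pliocene (2.753), Pleistocene (2.5683).
The third longest is Lopingian at 7.608 Myr.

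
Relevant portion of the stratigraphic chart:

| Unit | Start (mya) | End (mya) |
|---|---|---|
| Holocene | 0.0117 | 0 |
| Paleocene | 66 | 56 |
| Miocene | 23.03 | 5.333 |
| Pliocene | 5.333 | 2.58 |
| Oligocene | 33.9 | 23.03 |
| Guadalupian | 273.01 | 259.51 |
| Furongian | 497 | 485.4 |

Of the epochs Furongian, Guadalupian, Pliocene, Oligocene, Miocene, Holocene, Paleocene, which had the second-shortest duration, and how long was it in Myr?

Pliocene, 2.753 million years

Start − end for each: Furongian 497 − 485.4 = 11.6; Guadalupian 273.01 − 259.51 = 13.5; Pliocene 5.333 − 2.58 = 2.753; Oligocene 33.9 − 23.03 = 10.87; Miocene 23.03 − 5.333 = 17.697; Holocene 0.0117 − 0 = 0.0117; Paleocene 66 − 56 = 10.
Ranking these from shortest: Holocene < Pliocene < Paleocene < Oligocene < Furongian < Guadalupian < Miocene.
Position 2 in that ranking is Pliocene, which lasted 2.753 Myr.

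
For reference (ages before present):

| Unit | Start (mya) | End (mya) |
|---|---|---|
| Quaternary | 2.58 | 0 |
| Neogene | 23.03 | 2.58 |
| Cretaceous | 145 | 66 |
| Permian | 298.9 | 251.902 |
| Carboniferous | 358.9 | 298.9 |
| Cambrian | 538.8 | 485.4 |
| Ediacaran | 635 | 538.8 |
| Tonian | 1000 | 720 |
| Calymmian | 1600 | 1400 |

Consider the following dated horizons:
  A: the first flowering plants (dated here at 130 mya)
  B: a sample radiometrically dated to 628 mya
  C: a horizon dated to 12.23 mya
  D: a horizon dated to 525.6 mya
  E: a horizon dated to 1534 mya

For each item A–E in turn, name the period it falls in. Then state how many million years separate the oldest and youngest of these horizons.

A — Cretaceous; B — Ediacaran; C — Neogene; D — Cambrian; E — Calymmian; span 1521.77 million years

Match each age against the start–end ranges in the excerpt: A = 130 Ma → Cretaceous (145–66); B = 628 Ma → Ediacaran (635–538.8); C = 12.23 Ma → Neogene (23.03–2.58); D = 525.6 Ma → Cambrian (538.8–485.4); E = 1534 Ma → Calymmian (1600–1400).
The largest age is 1534 Ma and the smallest is 12.23 Ma; their difference is 1521.77 Myr.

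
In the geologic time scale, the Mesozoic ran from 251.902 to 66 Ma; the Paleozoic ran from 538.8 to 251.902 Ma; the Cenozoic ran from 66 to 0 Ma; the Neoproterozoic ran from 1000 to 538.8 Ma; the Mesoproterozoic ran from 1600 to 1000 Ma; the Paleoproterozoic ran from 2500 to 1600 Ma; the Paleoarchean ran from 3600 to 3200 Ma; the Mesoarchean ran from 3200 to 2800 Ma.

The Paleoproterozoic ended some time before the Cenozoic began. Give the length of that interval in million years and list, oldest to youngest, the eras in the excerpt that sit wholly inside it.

1534 million years; Mesoproterozoic, Neoproterozoic, Paleozoic, Mesozoic

End of Paleoproterozoic = 1600 Ma; start of Cenozoic = 66 Ma.
Gap = 1600 − 66 = 1534 Myr.
Eras wholly inside 1600–66 Ma: Mesoproterozoic (1600–1000), Neoproterozoic (1000–538.8), Paleozoic (538.8–251.902), Mesozoic (251.902–66).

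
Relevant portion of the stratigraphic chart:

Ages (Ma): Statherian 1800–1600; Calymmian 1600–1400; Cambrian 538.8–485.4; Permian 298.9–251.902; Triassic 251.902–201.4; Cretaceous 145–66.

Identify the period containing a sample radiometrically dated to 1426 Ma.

Calymmian

1426 Ma lies between 1600 and 1400 Ma, so it falls in the Calymmian.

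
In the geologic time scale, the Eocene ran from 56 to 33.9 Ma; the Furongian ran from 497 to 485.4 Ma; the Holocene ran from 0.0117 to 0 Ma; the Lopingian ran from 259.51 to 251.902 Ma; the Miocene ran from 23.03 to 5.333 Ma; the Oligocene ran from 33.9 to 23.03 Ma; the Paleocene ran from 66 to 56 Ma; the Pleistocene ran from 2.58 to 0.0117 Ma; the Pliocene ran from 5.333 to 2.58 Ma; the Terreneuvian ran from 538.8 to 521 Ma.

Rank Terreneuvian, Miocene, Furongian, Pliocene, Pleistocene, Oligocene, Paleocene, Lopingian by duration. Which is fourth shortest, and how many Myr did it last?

Durations: Terreneuvian 17.8; Miocene 17.697; Furongian 11.6; Pliocene 2.753; Pleistocene 2.5683; Oligocene 10.87; Paleocene 10; Lopingian 7.608 Myr.
Sorted shortest-first: Pleistocene (2.5683), Pliocene (2.753), Lopingian (7.608), Paleocene (10), Oligocene (10.87), Furongian (11.6), Miocene (17.697), Terreneuvian (17.8).
The fourth shortest is Paleocene at 10 Myr.

Paleocene, 10 million years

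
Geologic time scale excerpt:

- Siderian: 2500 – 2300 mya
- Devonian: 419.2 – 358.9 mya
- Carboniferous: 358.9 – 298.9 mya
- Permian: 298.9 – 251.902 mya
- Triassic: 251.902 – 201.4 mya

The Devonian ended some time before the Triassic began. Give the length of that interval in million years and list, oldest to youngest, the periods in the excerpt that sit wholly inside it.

The Devonian closes at 358.9 Ma and the Triassic opens at 251.902 Ma, so the interval is 358.9 − 251.902 = 106.998 Myr.
A period fits inside if it starts at or after 358.9 Ma and ends at or before 251.902 Ma; oldest first that gives Carboniferous, Permian.

106.998 million years; Carboniferous, Permian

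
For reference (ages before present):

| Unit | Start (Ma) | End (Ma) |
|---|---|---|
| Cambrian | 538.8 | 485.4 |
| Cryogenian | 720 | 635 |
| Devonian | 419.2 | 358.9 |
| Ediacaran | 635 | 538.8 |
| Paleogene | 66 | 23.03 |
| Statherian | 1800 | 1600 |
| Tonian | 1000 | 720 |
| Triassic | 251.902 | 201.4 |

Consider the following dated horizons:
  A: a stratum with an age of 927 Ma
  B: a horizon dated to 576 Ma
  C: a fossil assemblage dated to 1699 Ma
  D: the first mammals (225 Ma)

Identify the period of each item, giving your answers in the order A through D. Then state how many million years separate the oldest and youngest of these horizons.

A — Tonian; B — Ediacaran; C — Statherian; D — Triassic; span 1474 million years

Match each age against the start–end ranges in the excerpt: A = 927 Ma → Tonian (1000–720); B = 576 Ma → Ediacaran (635–538.8); C = 1699 Ma → Statherian (1800–1600); D = 225 Ma → Triassic (251.902–201.4).
The largest age is 1699 Ma and the smallest is 225 Ma; their difference is 1474 Myr.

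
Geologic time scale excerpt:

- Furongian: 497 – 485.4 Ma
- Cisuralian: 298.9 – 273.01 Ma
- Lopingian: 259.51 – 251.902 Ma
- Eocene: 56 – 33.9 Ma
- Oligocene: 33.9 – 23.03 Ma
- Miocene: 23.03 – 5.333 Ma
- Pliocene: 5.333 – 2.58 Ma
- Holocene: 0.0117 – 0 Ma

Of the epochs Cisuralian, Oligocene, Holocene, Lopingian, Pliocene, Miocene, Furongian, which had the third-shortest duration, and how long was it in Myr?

Durations: Cisuralian 25.89; Oligocene 10.87; Holocene 0.0117; Lopingian 7.608; Pliocene 2.753; Miocene 17.697; Furongian 11.6 Myr.
Sorted shortest-first: Holocene (0.0117), Pliocene (2.753), Lopingian (7.608), Oligocene (10.87), Furongian (11.6), Miocene (17.697), Cisuralian (25.89).
The third shortest is Lopingian at 7.608 Myr.

Lopingian, 7.608 million years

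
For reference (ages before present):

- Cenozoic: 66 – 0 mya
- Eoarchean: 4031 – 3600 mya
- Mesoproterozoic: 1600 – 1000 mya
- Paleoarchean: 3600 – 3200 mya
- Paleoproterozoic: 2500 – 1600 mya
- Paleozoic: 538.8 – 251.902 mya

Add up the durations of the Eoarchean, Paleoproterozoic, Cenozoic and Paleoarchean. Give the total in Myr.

1797 million years

Duration is start − end for each: (4031 − 3600) + (2500 − 1600) + (66 − 0) + (3600 − 3200).
That is 431 + 900 + 66 + 400, which totals 1797 million years.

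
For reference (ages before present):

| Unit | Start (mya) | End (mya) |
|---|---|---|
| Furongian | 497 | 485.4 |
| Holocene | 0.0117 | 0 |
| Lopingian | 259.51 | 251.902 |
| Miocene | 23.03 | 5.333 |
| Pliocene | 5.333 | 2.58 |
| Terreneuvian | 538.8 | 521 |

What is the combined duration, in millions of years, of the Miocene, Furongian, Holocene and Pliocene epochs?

Each duration: Miocene = 17.697; Furongian = 11.6; Holocene = 0.0117; Pliocene = 2.753.
Sum: 17.697 + 11.6 + 0.0117 + 2.753 = 32.0617 Myr.

32.0617 million years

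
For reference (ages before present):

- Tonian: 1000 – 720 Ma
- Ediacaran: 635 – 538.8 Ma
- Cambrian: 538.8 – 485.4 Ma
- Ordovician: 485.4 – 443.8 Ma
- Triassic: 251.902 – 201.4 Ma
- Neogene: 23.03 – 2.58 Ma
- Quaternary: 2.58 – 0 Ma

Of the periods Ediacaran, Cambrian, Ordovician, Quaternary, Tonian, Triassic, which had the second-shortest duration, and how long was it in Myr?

Durations: Ediacaran 96.2; Cambrian 53.4; Ordovician 41.6; Quaternary 2.58; Tonian 280; Triassic 50.502 Myr.
Sorted shortest-first: Quaternary (2.58), Ordovician (41.6), Triassic (50.502), Cambrian (53.4), Ediacaran (96.2), Tonian (280).
The second shortest is Ordovician at 41.6 Myr.

Ordovician, 41.6 million years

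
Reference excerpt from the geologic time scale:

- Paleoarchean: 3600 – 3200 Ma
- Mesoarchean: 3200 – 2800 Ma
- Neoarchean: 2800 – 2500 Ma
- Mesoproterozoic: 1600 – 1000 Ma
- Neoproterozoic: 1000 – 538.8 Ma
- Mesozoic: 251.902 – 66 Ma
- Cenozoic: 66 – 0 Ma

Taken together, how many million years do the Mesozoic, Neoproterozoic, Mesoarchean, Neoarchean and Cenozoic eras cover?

1413.102 million years

Each duration: Mesozoic = 185.902; Neoproterozoic = 461.2; Mesoarchean = 400; Neoarchean = 300; Cenozoic = 66.
Sum: 185.902 + 461.2 + 400 + 300 + 66 = 1413.102 Myr.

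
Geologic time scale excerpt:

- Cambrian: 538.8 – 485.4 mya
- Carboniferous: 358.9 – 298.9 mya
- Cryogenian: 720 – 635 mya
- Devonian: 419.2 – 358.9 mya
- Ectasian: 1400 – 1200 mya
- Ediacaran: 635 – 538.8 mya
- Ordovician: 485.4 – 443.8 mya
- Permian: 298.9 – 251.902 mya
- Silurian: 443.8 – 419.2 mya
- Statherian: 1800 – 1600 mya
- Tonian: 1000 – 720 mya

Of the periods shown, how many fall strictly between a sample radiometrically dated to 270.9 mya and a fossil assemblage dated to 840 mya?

The older date is 840 Ma and the younger is 270.9 Ma.
Periods with start < 840 and end > 270.9 Ma: Cryogenian (720–635), Ediacaran (635–538.8), Cambrian (538.8–485.4), Ordovician (485.4–443.8), Silurian (443.8–419.2), Devonian (419.2–358.9), Carboniferous (358.9–298.9).
That is 7 complete periods.

7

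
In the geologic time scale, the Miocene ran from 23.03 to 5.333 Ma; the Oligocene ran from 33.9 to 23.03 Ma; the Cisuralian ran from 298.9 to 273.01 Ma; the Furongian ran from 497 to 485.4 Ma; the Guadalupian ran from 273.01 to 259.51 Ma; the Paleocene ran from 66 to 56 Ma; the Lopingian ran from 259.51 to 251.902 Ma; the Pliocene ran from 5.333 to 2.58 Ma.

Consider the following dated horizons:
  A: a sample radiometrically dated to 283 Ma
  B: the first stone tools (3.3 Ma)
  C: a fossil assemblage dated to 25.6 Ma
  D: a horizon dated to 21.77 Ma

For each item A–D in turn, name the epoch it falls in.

A: 283 Ma lies in 298.9–273.01 Ma, so Cisuralian.
B: 3.3 Ma lies in 5.333–2.58 Ma, so Pliocene.
C: 25.6 Ma lies in 33.9–23.03 Ma, so Oligocene.
D: 21.77 Ma lies in 23.03–5.333 Ma, so Miocene.

A — Cisuralian; B — Pliocene; C — Oligocene; D — Miocene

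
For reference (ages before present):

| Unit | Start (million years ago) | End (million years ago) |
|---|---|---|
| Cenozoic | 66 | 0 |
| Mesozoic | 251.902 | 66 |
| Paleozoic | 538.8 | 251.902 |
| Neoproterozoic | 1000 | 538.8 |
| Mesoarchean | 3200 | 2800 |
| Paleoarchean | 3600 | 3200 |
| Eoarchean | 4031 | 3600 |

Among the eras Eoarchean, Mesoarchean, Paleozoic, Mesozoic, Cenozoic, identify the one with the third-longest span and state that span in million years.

Paleozoic, 286.898 million years

Start − end for each: Eoarchean 4031 − 3600 = 431; Mesoarchean 3200 − 2800 = 400; Paleozoic 538.8 − 251.902 = 286.898; Mesozoic 251.902 − 66 = 185.902; Cenozoic 66 − 0 = 66.
Ranking these from longest: Eoarchean > Mesoarchean > Paleozoic > Mesozoic > Cenozoic.
Position 3 in that ranking is Paleozoic, which lasted 286.898 Myr.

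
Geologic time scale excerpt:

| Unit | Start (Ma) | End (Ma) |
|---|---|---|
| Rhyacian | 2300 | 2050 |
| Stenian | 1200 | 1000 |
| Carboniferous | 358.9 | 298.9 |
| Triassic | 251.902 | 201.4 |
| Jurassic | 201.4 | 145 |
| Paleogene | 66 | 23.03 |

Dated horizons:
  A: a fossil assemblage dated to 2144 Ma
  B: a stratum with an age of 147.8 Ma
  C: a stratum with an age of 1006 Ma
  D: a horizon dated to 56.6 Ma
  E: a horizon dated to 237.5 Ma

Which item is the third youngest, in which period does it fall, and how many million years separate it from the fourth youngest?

E, in the Triassic; 768.5 million years to C

Smaller Ma means younger, so youngest first: D 56.6 < B 147.8 < E 237.5 < C 1006 < A 2144.
Counting 3 along gives E (237.5 Ma); the excerpt puts that inside the Triassic, 251.902–201.4 Ma.
Next in line is C (1006 Ma), and 1006 − 237.5 = 768.5 Myr.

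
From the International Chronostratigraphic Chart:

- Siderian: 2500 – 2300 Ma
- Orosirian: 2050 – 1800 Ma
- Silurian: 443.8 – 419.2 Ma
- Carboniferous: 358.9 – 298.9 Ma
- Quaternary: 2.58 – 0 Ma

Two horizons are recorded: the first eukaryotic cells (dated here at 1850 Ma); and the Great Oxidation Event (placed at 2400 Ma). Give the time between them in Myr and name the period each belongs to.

550 million years apart; the first in the Orosirian, the second in the Siderian

Elapsed time: 2400 − 1850 = 550 Myr.
1850 Ma lies within 2050–1800 Ma: Orosirian.
2400 Ma lies within 2500–2300 Ma: Siderian.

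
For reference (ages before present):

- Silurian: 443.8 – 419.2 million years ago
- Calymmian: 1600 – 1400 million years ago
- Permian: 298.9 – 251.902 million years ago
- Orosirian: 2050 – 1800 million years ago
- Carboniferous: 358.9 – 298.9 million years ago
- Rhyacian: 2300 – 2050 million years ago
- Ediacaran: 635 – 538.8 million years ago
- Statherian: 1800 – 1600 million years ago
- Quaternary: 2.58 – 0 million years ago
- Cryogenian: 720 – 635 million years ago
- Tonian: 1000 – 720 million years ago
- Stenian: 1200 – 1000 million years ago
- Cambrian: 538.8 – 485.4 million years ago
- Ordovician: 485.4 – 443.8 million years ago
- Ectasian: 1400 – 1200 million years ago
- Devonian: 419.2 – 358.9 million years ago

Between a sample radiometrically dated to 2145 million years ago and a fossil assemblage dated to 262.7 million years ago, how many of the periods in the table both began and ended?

The older date is 2145 Ma and the younger is 262.7 Ma.
Periods with start < 2145 and end > 262.7 Ma: Orosirian (2050–1800), Statherian (1800–1600), Calymmian (1600–1400), Ectasian (1400–1200), Stenian (1200–1000), Tonian (1000–720), Cryogenian (720–635), Ediacaran (635–538.8), Cambrian (538.8–485.4), Ordovician (485.4–443.8), Silurian (443.8–419.2), Devonian (419.2–358.9), Carboniferous (358.9–298.9).
That is 13 complete periods.

13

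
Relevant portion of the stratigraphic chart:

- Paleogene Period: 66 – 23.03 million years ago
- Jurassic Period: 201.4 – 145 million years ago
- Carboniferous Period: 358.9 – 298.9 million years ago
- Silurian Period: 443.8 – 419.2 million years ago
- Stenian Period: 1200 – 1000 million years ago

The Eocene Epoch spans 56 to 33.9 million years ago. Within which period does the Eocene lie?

The Eocene (56–33.9 Ma) lies entirely within 66–23.03 Ma, the Paleogene Period.

Paleogene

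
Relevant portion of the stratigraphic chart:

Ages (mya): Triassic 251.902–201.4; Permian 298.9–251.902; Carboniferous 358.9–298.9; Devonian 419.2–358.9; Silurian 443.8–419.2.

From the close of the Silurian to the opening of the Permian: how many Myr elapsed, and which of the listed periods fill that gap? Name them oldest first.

The Silurian closes at 419.2 Ma and the Permian opens at 298.9 Ma, so the interval is 419.2 − 298.9 = 120.3 Myr.
A period fits inside if it starts at or after 419.2 Ma and ends at or before 298.9 Ma; oldest first that gives Devonian, Carboniferous.

120.3 million years; Devonian, Carboniferous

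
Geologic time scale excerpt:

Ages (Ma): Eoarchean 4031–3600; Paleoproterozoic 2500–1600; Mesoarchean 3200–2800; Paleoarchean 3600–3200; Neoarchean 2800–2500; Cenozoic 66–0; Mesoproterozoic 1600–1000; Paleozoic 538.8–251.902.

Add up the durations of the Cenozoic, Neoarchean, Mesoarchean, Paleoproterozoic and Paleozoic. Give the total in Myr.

1952.898 million years

Each duration: Cenozoic = 66; Neoarchean = 300; Mesoarchean = 400; Paleoproterozoic = 900; Paleozoic = 286.898.
Sum: 66 + 300 + 400 + 900 + 286.898 = 1952.898 Myr.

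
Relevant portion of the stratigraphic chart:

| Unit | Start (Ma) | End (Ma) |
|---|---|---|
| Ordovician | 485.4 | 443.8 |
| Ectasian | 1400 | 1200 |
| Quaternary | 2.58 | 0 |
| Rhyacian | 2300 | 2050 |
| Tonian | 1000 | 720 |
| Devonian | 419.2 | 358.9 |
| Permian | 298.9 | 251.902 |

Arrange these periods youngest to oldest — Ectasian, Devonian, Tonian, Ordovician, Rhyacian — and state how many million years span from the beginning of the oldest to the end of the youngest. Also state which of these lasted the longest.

Devonian → Ordovician → Tonian → Ectasian → Rhyacian; total span 1941.1 Myr; longest is Tonian

From the excerpt: Ectasian 1400–1200; Devonian 419.2–358.9; Tonian 1000–720; Ordovician 485.4–443.8; Rhyacian 2300–2050 (Ma).
Larger Ma is earlier, so the oldest is Rhyacian and the youngest is Devonian; youngest to oldest: Devonian, Ordovician, Tonian, Ectasian, Rhyacian.
Oldest start 2300 minus youngest end 358.9 gives 1941.1 Myr overall.
Individual lengths (start − end): Ordovician 41.6; Ectasian 200; Rhyacian 250; Devonian 60.3; Tonian 280. The largest is Tonian at 280 Myr.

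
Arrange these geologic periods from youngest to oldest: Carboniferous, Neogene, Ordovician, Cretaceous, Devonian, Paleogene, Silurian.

Era membership (oldest first within each) — Paleozoic: Ordovician, Silurian, Devonian, Carboniferous; Mesozoic: Cretaceous; Cenozoic: Paleogene, Neogene. Paleozoic precedes Mesozoic, which precedes Cenozoic. Concatenating the groups in that era order and then reversing gives youngest to oldest.

Neogene, then Paleogene, then Cretaceous, then Carboniferous, then Devonian, then Silurian, then Ordovician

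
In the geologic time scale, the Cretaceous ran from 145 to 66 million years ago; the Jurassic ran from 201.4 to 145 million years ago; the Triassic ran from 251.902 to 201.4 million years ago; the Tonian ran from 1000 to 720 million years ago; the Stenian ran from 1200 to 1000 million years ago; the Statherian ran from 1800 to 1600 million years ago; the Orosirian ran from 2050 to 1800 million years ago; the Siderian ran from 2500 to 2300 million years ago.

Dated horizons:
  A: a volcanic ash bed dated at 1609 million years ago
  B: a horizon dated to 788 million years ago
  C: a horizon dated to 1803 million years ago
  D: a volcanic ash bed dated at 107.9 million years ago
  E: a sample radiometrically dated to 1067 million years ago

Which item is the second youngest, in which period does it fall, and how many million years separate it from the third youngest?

B, in the Tonian; 279 million years to E

Smaller Ma means younger, so youngest first: D 107.9 < B 788 < E 1067 < A 1609 < C 1803.
Counting 2 along gives B (788 Ma); the excerpt puts that inside the Tonian, 1000–720 Ma.
Next in line is E (1067 Ma), and 1067 − 788 = 279 Myr.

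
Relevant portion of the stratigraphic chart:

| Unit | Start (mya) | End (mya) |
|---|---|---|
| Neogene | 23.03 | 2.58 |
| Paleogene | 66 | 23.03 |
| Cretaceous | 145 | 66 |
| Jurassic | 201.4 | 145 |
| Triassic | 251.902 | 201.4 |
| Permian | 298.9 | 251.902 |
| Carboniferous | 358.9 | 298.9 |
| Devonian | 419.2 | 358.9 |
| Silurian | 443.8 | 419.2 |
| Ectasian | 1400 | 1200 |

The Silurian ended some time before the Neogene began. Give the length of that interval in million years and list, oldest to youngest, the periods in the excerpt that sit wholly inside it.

396.17 million years; Devonian, Carboniferous, Permian, Triassic, Jurassic, Cretaceous, Paleogene

End of Silurian = 419.2 Ma; start of Neogene = 23.03 Ma.
Gap = 419.2 − 23.03 = 396.17 Myr.
Periods wholly inside 419.2–23.03 Ma: Devonian (419.2–358.9), Carboniferous (358.9–298.9), Permian (298.9–251.902), Triassic (251.902–201.4), Jurassic (201.4–145), Cretaceous (145–66), Paleogene (66–23.03).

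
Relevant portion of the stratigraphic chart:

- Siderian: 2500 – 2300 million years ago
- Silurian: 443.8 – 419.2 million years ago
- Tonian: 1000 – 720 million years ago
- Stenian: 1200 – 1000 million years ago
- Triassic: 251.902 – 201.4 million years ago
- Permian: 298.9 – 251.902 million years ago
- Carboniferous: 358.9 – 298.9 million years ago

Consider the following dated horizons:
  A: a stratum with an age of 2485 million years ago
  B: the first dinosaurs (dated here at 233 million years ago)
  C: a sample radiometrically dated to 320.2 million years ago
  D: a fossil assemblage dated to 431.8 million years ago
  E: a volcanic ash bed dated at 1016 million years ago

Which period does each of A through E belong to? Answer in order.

A: 2485 Ma lies in 2500–2300 Ma, so Siderian.
B: 233 Ma lies in 251.902–201.4 Ma, so Triassic.
C: 320.2 Ma lies in 358.9–298.9 Ma, so Carboniferous.
D: 431.8 Ma lies in 443.8–419.2 Ma, so Silurian.
E: 1016 Ma lies in 1200–1000 Ma, so Stenian.

A — Siderian; B — Triassic; C — Carboniferous; D — Silurian; E — Stenian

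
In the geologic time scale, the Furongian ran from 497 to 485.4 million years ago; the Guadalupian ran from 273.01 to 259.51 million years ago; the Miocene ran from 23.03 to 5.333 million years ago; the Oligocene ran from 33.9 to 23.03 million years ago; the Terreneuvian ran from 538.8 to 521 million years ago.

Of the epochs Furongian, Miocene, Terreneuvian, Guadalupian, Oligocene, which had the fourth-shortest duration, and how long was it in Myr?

Miocene, 17.697 million years

Durations: Furongian 11.6; Miocene 17.697; Terreneuvian 17.8; Guadalupian 13.5; Oligocene 10.87 Myr.
Sorted shortest-first: Oligocene (10.87), Furongian (11.6), Guadalupian (13.5), Miocene (17.697), Terreneuvian (17.8).
The fourth shortest is Miocene at 17.697 Myr.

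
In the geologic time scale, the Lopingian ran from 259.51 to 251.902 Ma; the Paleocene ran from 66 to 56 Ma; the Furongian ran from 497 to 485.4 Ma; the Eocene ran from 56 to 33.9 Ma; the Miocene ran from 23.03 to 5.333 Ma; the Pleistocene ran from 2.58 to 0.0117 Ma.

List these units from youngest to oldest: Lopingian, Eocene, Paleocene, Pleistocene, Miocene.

Read off each span (Ma): Lopingian 259.51–251.902; Eocene 56–33.9; Paleocene 66–56; Pleistocene 2.58–0.0117; Miocene 23.03–5.333.
Larger Ma is older, so oldest→youngest is Lopingian, Paleocene, Eocene, Miocene, Pleistocene; reverse it for youngest→oldest.

Pleistocene, Miocene, Eocene, Paleocene, Lopingian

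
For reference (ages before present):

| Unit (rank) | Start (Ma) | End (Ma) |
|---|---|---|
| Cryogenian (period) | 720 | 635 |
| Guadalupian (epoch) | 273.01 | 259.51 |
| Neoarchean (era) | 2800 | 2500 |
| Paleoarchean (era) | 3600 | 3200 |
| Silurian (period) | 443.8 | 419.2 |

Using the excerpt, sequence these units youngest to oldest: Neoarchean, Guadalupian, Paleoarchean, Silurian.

Guadalupian → Silurian → Neoarchean → Paleoarchean

Sorting by start age (ascending Ma, since larger Ma = older): Guadalupian start 273.01, Silurian start 443.8, Neoarchean start 2800, Paleoarchean start 3600.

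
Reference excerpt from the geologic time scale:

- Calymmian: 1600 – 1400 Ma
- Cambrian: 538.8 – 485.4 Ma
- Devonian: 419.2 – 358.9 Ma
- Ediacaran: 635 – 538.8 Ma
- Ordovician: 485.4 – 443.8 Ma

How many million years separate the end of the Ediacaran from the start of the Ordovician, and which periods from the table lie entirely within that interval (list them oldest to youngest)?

53.4 million years; Cambrian

End of Ediacaran = 538.8 Ma; start of Ordovician = 485.4 Ma.
Gap = 538.8 − 485.4 = 53.4 Myr.
Periods wholly inside 538.8–485.4 Ma: Cambrian (538.8–485.4).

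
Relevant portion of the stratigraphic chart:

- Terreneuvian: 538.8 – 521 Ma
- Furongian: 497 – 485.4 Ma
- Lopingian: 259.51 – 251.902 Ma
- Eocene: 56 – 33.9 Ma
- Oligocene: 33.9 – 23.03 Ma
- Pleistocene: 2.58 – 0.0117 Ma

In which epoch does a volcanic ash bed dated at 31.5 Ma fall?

31.5 Ma lies between 33.9 and 23.03 Ma, so it falls in the Oligocene.

Oligocene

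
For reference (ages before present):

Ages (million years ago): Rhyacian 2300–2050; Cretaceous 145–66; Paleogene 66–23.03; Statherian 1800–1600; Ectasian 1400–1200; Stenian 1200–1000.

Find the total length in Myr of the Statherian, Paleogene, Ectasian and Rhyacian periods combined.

Each duration: Statherian = 200; Paleogene = 42.97; Ectasian = 200; Rhyacian = 250.
Sum: 200 + 42.97 + 200 + 250 = 692.97 Myr.

692.97 million years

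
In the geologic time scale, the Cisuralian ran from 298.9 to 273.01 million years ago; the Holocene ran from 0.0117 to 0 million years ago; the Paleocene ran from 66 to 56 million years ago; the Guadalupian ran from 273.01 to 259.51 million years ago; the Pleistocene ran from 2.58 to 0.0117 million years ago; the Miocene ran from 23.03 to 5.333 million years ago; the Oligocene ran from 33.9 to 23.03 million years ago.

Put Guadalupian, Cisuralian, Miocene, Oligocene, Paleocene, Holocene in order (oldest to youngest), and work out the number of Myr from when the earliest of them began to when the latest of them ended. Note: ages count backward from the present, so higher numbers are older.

From the excerpt: Guadalupian 273.01–259.51; Cisuralian 298.9–273.01; Miocene 23.03–5.333; Oligocene 33.9–23.03; Paleocene 66–56; Holocene 0.0117–0 (Ma).
Larger Ma is earlier, so the oldest is Cisuralian and the youngest is Holocene; oldest to youngest: Cisuralian, Guadalupian, Paleocene, Oligocene, Miocene, Holocene.
Oldest start 298.9 minus youngest end 0 gives 298.9 Myr overall.

Cisuralian → Guadalupian → Paleocene → Oligocene → Miocene → Holocene; total span 298.9 Myr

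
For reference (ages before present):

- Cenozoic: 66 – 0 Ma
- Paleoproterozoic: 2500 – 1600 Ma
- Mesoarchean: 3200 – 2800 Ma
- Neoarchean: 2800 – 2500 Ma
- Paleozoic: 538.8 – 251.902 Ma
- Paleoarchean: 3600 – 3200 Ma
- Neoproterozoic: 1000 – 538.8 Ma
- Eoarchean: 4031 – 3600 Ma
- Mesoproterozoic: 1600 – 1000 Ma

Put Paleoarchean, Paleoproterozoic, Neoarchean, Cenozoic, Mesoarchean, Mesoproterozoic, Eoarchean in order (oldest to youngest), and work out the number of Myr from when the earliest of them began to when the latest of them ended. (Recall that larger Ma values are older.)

Start ages (Ma): Eoarchean 4031, Paleoarchean 3600, Mesoarchean 3200, Neoarchean 2800, Paleoproterozoic 2500, Mesoproterozoic 1600, Cenozoic 66.
Ordered oldest to youngest: Eoarchean, Paleoarchean, Mesoarchean, Neoarchean, Paleoproterozoic, Mesoproterozoic, Cenozoic.
Span = 4031 − 0 = 4031 Myr.

Eoarchean → Paleoarchean → Mesoarchean → Neoarchean → Paleoproterozoic → Mesoproterozoic → Cenozoic; total span 4031 Myr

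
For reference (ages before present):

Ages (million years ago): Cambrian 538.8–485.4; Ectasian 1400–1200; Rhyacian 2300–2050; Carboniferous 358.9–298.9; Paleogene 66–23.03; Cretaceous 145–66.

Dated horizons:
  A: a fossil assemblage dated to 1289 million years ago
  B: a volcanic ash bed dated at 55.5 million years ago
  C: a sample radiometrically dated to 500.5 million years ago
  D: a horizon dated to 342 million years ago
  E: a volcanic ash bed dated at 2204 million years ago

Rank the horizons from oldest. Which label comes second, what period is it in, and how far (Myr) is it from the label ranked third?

Sorted oldest-first by Ma: E (2204), A (1289), C (500.5), D (342), B (55.5).
The second oldest is A at 1289 Ma, which lies in 1400–1200 Ma: the Ectasian.
The third oldest is C at 500.5 Ma; separation = |1289 − 500.5| = 788.5 Myr.

A, in the Ectasian; 788.5 million years to C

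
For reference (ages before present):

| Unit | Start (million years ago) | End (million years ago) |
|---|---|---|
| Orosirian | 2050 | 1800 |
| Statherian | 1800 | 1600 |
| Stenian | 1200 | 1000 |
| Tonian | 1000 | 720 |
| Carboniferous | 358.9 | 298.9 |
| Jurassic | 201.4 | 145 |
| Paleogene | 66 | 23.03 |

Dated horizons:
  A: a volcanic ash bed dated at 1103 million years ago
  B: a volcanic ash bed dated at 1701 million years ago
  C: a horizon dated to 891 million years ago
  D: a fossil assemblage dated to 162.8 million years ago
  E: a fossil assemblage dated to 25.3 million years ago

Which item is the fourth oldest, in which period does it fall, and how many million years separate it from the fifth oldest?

Sorted oldest-first by Ma: B (1701), A (1103), C (891), D (162.8), E (25.3).
The fourth oldest is D at 162.8 Ma, which lies in 201.4–145 Ma: the Jurassic.
The fifth oldest is E at 25.3 Ma; separation = |162.8 − 25.3| = 137.5 Myr.

D, in the Jurassic; 137.5 million years to E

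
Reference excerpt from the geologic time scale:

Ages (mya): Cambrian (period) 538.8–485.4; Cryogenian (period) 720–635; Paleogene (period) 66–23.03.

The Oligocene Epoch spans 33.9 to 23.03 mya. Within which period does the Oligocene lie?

Paleogene

The Oligocene (33.9–23.03 Ma) lies entirely within 66–23.03 Ma, the Paleogene Period.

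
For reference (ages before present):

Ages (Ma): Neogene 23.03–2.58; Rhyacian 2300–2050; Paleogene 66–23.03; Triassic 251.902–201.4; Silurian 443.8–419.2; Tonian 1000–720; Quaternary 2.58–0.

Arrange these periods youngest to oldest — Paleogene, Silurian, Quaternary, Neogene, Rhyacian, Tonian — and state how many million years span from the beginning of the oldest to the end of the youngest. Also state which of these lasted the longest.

Quaternary, Neogene, Paleogene, Silurian, Tonian, Rhyacian; total span 2300 Myr; longest is Tonian

From the excerpt: Paleogene 66–23.03; Silurian 443.8–419.2; Quaternary 2.58–0; Neogene 23.03–2.58; Rhyacian 2300–2050; Tonian 1000–720 (Ma).
Larger Ma is earlier, so the oldest is Rhyacian and the youngest is Quaternary; youngest to oldest: Quaternary, Neogene, Paleogene, Silurian, Tonian, Rhyacian.
Oldest start 2300 minus youngest end 0 gives 2300 Myr overall.
Individual lengths (start − end): Neogene 20.45; Paleogene 42.97; Tonian 280; Rhyacian 250; Silurian 24.6; Quaternary 2.58. The largest is Tonian at 280 Myr.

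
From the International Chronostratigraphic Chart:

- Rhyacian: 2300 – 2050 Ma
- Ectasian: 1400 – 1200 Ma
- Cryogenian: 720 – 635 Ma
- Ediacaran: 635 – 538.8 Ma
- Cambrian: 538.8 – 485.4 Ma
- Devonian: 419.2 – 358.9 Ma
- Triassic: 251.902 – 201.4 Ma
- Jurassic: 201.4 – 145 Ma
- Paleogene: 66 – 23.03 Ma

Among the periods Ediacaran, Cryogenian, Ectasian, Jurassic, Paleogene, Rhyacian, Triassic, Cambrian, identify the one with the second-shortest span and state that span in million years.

Start − end for each: Ediacaran 635 − 538.8 = 96.2; Cryogenian 720 − 635 = 85; Ectasian 1400 − 1200 = 200; Jurassic 201.4 − 145 = 56.4; Paleogene 66 − 23.03 = 42.97; Rhyacian 2300 − 2050 = 250; Triassic 251.902 − 201.4 = 50.502; Cambrian 538.8 − 485.4 = 53.4.
Ranking these from shortest: Paleogene < Triassic < Cambrian < Jurassic < Cryogenian < Ediacaran < Ectasian < Rhyacian.
Position 2 in that ranking is Triassic, which lasted 50.502 Myr.

Triassic, 50.502 million years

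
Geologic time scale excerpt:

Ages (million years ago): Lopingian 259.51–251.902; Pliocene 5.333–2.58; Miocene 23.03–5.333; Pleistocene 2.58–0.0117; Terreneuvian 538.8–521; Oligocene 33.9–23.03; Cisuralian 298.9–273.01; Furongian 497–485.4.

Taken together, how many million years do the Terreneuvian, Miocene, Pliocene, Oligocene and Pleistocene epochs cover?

51.6883 million years

Duration is start − end for each: (538.8 − 521) + (23.03 − 5.333) + (5.333 − 2.58) + (33.9 − 23.03) + (2.58 − 0.0117).
That is 17.8 + 17.697 + 2.753 + 10.87 + 2.5683, which totals 51.6883 million years.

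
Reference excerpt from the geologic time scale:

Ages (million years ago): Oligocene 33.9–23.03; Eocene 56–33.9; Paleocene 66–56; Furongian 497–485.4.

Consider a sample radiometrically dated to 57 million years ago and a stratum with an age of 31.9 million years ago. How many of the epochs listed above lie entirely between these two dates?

1

57 Ma sits inside the Paleocene (66–56) and 31.9 Ma inside the Oligocene (33.9–23.03); neither of those is wholly between the two dates.
The listed epochs lying completely between them are Eocene — 1 in all.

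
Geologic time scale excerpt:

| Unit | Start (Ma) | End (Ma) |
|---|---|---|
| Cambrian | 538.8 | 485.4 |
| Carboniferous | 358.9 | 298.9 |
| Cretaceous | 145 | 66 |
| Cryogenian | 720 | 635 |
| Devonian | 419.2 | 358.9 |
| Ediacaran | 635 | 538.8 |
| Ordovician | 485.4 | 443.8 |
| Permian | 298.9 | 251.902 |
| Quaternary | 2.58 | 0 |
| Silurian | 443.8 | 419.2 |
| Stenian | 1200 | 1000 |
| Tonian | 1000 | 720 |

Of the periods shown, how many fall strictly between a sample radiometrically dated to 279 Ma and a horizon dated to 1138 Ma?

The older date is 1138 Ma and the younger is 279 Ma.
Periods with start < 1138 and end > 279 Ma: Tonian (1000–720), Cryogenian (720–635), Ediacaran (635–538.8), Cambrian (538.8–485.4), Ordovician (485.4–443.8), Silurian (443.8–419.2), Devonian (419.2–358.9), Carboniferous (358.9–298.9).
That is 8 complete periods.

8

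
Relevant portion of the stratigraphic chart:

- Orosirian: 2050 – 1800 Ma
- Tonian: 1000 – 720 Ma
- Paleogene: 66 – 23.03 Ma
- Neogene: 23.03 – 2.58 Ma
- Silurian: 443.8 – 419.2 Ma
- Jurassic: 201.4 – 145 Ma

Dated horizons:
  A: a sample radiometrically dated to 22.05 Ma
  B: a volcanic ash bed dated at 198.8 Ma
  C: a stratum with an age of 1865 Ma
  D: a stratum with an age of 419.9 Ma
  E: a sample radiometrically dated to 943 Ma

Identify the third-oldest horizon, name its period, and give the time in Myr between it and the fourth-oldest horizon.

Sorted oldest-first by Ma: C (1865), E (943), D (419.9), B (198.8), A (22.05).
The third oldest is D at 419.9 Ma, which lies in 443.8–419.2 Ma: the Silurian.
The fourth oldest is B at 198.8 Ma; separation = |419.9 − 198.8| = 221.1 Myr.

D, in the Silurian; 221.1 million years to B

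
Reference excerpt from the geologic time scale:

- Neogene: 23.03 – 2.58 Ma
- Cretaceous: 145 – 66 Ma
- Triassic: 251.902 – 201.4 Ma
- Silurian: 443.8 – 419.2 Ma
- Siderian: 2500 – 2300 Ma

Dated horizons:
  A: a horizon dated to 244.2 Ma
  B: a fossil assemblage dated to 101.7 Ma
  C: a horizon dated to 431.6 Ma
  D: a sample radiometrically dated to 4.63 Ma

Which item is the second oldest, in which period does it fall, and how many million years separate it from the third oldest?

Larger Ma means older, so oldest first: C 431.6 > A 244.2 > B 101.7 > D 4.63.
Counting 2 along gives A (244.2 Ma); the excerpt puts that inside the Triassic, 251.902–201.4 Ma.
Next in line is B (101.7 Ma), and 244.2 − 101.7 = 142.5 Myr.

A, in the Triassic; 142.5 million years to B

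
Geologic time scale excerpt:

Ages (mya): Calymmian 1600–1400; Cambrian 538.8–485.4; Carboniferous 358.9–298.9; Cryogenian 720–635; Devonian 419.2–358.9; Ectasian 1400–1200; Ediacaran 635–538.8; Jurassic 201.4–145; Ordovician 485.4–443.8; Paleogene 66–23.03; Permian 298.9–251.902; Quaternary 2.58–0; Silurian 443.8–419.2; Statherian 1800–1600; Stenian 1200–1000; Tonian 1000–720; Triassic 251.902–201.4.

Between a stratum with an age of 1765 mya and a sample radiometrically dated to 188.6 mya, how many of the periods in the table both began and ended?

1765 Ma sits inside the Statherian (1800–1600) and 188.6 Ma inside the Jurassic (201.4–145); neither of those is wholly between the two dates.
The listed periods lying completely between them are Calymmian, Ectasian, Stenian, Tonian, Cryogenian, Ediacaran, Cambrian, Ordovician, Silurian, Devonian, Carboniferous, Permian, Triassic — 13 in all.

13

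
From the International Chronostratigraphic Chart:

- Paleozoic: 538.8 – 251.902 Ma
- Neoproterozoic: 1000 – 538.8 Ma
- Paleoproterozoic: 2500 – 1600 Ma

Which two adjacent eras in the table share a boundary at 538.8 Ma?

The Neoproterozoic ends at 538.8 Ma and the Paleozoic begins at 538.8 Ma, so they share that boundary.

Neoproterozoic and Paleozoic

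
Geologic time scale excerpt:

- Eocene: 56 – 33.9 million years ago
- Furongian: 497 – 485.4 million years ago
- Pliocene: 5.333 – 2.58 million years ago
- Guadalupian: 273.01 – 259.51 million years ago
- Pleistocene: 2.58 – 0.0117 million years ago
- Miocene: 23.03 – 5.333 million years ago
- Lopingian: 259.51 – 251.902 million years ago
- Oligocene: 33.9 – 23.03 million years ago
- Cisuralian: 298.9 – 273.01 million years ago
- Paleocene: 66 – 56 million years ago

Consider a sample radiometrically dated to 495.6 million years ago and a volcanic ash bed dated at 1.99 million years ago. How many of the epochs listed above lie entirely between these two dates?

8

The older date is 495.6 Ma and the younger is 1.99 Ma.
Epochs with start < 495.6 and end > 1.99 Ma: Cisuralian (298.9–273.01), Guadalupian (273.01–259.51), Lopingian (259.51–251.902), Paleocene (66–56), Eocene (56–33.9), Oligocene (33.9–23.03), Miocene (23.03–5.333), Pliocene (5.333–2.58).
That is 8 complete epochs.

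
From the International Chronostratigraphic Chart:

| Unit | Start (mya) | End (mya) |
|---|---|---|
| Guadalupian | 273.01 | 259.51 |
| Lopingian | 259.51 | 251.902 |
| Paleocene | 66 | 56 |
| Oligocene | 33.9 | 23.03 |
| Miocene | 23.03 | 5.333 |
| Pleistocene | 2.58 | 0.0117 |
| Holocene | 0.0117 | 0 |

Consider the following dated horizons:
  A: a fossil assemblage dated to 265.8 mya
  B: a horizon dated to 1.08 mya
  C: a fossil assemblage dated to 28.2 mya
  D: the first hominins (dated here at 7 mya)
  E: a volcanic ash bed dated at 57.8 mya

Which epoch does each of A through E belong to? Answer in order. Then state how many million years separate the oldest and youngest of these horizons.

A: 265.8 Ma lies in 273.01–259.51 Ma, so Guadalupian.
B: 1.08 Ma lies in 2.58–0.0117 Ma, so Pleistocene.
C: 28.2 Ma lies in 33.9–23.03 Ma, so Oligocene.
D: 7 Ma lies in 23.03–5.333 Ma, so Miocene.
E: 57.8 Ma lies in 66–56 Ma, so Paleocene.
Oldest = 265.8 Ma, youngest = 1.08 Ma → span 264.72 Myr.

A — Guadalupian; B — Pleistocene; C — Oligocene; D — Miocene; E — Paleocene; span 264.72 million years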